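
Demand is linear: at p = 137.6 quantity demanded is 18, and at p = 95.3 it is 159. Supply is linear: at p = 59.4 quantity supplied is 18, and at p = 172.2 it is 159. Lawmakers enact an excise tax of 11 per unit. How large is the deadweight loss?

55

Demand slope = (95.3 − 137.6)/(159 − 18) = −0.3, so p = 143 − 0.3q.
Supply slope = (172.2 − 59.4)/(159 − 18) = 0.8, so p = 45 + 0.8q.
Competitive equilibrium: 143 − 0.3q = 45 + 0.8q → q* = 89.0909, p* = 116.2727.
With the tax, the buyer price exceeds the seller price by 11: (143 − 0.3q) − (45 + 0.8q) = 11 → q' = 79.0909.
Δq = 89.0909 − 79.0909 = 10; the wedge equals the tax, 11.
DWL = ½ × 10 × 11 = 55.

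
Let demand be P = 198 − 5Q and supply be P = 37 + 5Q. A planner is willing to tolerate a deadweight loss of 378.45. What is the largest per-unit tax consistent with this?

87

Competitive equilibrium: 198 − 5Q = 37 + 5Q → Q* = 16.1, P* = 117.5.
A tax t gives ΔQ = t/10 and wedge t, so DWL = t²/20.
t²/20 = 378.45 → t² = 7569 → t = 87.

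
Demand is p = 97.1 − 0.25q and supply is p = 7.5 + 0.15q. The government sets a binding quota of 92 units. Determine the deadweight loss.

3484.80

Competitive equilibrium: 97.1 − 0.25q = 7.5 + 0.15q → q* = 224, p* = 41.1.
At q = 92: demand price = 97.1 − 0.25·92 = 74.1; supply price = 7.5 + 0.15·92 = 21.3.
Δq = 224 − 92 = 132; wedge = 74.1 − 21.3 = 52.8.
The triangle = ½ × 132 × 52.8 = 3484.80.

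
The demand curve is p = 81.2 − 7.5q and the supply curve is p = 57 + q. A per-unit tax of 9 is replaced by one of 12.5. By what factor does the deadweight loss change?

Competitive equilibrium: 81.2 − 7.5q = 57 + q → q* = 2.8471, p* = 59.8471.
For a per-unit tax t: Δq = t/8.5, so DWL = ½·t·(t/8.5) = t²/17.
At t = 9: DWL = 4.765. At t = 12.5: DWL = 9.191.
Ratio = (12.5/9)² = 1.929.

1.929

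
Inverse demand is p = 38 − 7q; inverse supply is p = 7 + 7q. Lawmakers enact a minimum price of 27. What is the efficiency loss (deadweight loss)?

2.89

Competitive equilibrium: 38 − 7q = 7 + 7q → q* = 2.2143, p* = 22.5.
At the floor p = 27, quantity demanded = (38 − 27)/7 = 1.5714.
Sellers' marginal cost at q' = 1.5714: 7 + 7·1.5714 = 17.9998.
Δq = 2.2143 − 1.5714 = 0.6429; wedge = 27 − 17.9998 = 9.0002.
DWL = ½ × 0.6429 × 9.0002 = 2.89.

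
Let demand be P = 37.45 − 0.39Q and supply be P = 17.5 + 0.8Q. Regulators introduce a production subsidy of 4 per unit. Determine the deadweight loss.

6.72

Competitive equilibrium: 37.45 − 0.39Q = 17.5 + 0.8Q → Q* = 16.7647, P* = 30.9118.
The subsidy lowers effective supply by 4: P = 13.5 + 0.8Q.
New quantity: 37.45 − 0.39Q = 13.5 + 0.8Q → Q' = 20.1261.
Overproduction ΔQ = 20.1261 − 16.7647 = 3.3614; wedge = subsidy = 4.
Deadweight loss = ½ × 3.3614 × 4 = 6.72.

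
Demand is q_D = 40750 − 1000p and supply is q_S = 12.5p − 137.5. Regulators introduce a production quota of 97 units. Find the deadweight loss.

2958.66

In inverse form: demand p = 40.75 − 0.001q, supply p = 11 + 0.08q.
Competitive equilibrium: 40.75 − 0.001q = 11 + 0.08q → q* = 367.284, p* = 40.3827.
At q = 97: demand price = 40.75 − 0.001·97 = 40.653; supply price = 11 + 0.08·97 = 18.76.
Δq = 367.284 − 97 = 270.284; wedge = 40.653 − 18.76 = 21.893.
Deadweight loss = ½ × 270.284 × 21.893 = 2958.66.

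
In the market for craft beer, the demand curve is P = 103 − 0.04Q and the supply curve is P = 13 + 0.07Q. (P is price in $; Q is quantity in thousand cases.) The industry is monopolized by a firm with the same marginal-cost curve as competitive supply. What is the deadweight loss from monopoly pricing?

$2618.18 thousand

Competitive equilibrium: 103 − 0.04Q = 13 + 0.07Q → Q* = 818.1818, P* = 70.2727.
Marginal revenue: MR = 103 − 0.08Q. Set MR = MC: 103 − 0.08Q = 13 + 0.07Q → Q_m = 600.
Price P_m = 103 − 0.04·600 = 79; MC(Q_m) = 13 + 0.07·600 = 55.
Competitive Q* = 818.1818, so ΔQ = 218.1818; wedge = 79 − 55 = 24.
The triangle = ½ × 218.1818 × 24 = $2618.18 thousand.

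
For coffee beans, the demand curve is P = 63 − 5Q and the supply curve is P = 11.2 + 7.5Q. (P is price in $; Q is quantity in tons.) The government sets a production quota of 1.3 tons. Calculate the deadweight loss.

Competitive equilibrium: 63 − 5Q = 11.2 + 7.5Q → Q* = 4.144, P* = 42.28.
At Q = 1.3: demand price = 63 − 5·1.3 = 56.5; supply price = 11.2 + 7.5·1.3 = 20.95.
ΔQ = 4.144 − 1.3 = 2.844; wedge = 56.5 − 20.95 = 35.55.
DWL = ½ × 2.844 × 35.55 = $50.55.

$50.55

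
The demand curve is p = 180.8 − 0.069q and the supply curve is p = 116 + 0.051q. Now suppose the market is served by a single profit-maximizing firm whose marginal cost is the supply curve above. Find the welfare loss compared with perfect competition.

2331.92

Competitive equilibrium: 180.8 − 0.069q = 116 + 0.051q → q* = 540, p* = 143.54.
Marginal revenue: MR = 180.8 − 0.138q. Set MR = MC: 180.8 − 0.138q = 116 + 0.051q → q_m = 342.8571.
Price p_m = 180.8 − 0.069·342.8571 = 157.1429; MC(q_m) = 116 + 0.051·342.8571 = 133.4857.
Competitive q* = 540, so Δq = 197.1429; wedge = 157.1429 − 133.4857 = 23.6572.
Deadweight loss = ½ × 197.1429 × 23.6572 = 2331.92.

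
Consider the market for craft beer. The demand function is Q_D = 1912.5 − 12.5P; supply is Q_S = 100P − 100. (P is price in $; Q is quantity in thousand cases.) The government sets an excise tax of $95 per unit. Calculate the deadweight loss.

$50138.89 thousand

In inverse form: demand P = 153 − 0.08Q, supply P = 1 + 0.01Q.
Competitive equilibrium: 153 − 0.08Q = 1 + 0.01Q → Q* = 1688.8889, P* = 17.8889.
With the tax, the buyer price exceeds the seller price by 95: (153 − 0.08Q) − (1 + 0.01Q) = 95 → Q' = 633.3333.
ΔQ = 1688.8889 − 633.3333 = 1055.5556; the wedge equals the tax, 95.
Welfare loss = ½ × 1055.5556 × 95 = $50138.89 thousand.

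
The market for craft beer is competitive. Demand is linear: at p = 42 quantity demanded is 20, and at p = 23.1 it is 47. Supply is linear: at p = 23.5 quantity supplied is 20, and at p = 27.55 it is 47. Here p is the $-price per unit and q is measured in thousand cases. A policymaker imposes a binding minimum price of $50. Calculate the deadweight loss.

Demand slope = (23.1 − 42)/(47 − 20) = −0.7, so p = 56 − 0.7q.
Supply slope = (27.55 − 23.5)/(47 − 20) = 0.15, so p = 20.5 + 0.15q.
Competitive equilibrium: 56 − 0.7q = 20.5 + 0.15q → q* = 41.7647, p* = 26.7647.
At the floor p = 50, quantity demanded = (56 − 50)/0.7 = 8.5714.
Sellers' marginal cost at q' = 8.5714: 20.5 + 0.15·8.5714 = 21.7857.
Δq = 41.7647 − 8.5714 = 33.1933; wedge = 50 − 21.7857 = 28.2143.
DWL = ½ × 33.1933 × 28.2143 = $468.26 thousand.

$468.26 thousand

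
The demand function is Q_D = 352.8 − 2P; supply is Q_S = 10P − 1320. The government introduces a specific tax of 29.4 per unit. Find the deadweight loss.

In inverse form: demand P = 176.4 − 0.5Q, supply P = 132 + 0.1Q.
Competitive equilibrium: 176.4 − 0.5Q = 132 + 0.1Q → Q* = 74, P* = 139.4.
With the tax, the buyer price exceeds the seller price by 29.4: (176.4 − 0.5Q) − (132 + 0.1Q) = 29.4 → Q' = 25.
ΔQ = 74 − 25 = 49; the wedge equals the tax, 29.4.
Welfare loss = ½ × 49 × 29.4 = 720.30.

720.30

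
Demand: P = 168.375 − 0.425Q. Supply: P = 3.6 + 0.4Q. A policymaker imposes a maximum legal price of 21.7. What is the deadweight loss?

Competitive equilibrium: 168.375 − 0.425Q = 3.6 + 0.4Q → Q* = 199.72727, P* = 83.49091.
At the ceiling P = 21.7, quantity supplied = (21.7 − 3.6)/0.4 = 45.25.
Willingness to pay at Q' = 45.25: 168.375 − 0.425·45.25 = 149.14375.
ΔQ = 199.72727 − 45.25 = 154.47727; wedge = 149.14375 − 21.7 = 127.44375.
Welfare loss = ½ × 154.47727 × 127.44375 = 9843.58.

9843.58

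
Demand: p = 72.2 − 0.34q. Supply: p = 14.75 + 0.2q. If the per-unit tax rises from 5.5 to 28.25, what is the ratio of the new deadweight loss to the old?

26.382

Competitive equilibrium: 72.2 − 0.34q = 14.75 + 0.2q → q* = 106.3889, p* = 36.0278.
For a per-unit tax t: Δq = t/0.54, so DWL = ½·t·(t/0.54) = t²/1.08.
At t = 5.5: DWL = 28.009. At t = 28.25: DWL = 738.947.
Ratio = (28.25/5.5)² = 26.382.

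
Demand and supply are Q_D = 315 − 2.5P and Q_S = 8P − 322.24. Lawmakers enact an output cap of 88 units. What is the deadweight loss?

In inverse form: demand P = 126 − 0.4Q, supply P = 40.28 + 0.125Q.
Competitive equilibrium: 126 − 0.4Q = 40.28 + 0.125Q → Q* = 163.2762, P* = 60.6895.
At Q = 88: demand price = 126 − 0.4·88 = 90.8; supply price = 40.28 + 0.125·88 = 51.28.
ΔQ = 163.2762 − 88 = 75.2762; wedge = 90.8 − 51.28 = 39.52.
The triangle = ½ × 75.2762 × 39.52 = 1487.46.

1487.46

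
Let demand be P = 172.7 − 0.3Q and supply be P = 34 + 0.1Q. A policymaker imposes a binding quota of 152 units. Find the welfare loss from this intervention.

Competitive equilibrium: 172.7 − 0.3Q = 34 + 0.1Q → Q* = 346.75, P* = 68.675.
At Q = 152: demand price = 172.7 − 0.3·152 = 127.1; supply price = 34 + 0.1·152 = 49.2.
ΔQ = 346.75 − 152 = 194.75; wedge = 127.1 − 49.2 = 77.9.
Welfare loss = ½ × 194.75 × 77.9 = 7585.51.

7585.51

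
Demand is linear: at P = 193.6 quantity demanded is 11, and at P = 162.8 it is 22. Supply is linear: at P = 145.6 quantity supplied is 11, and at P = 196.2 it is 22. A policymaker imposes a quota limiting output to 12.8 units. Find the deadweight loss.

81.26

Demand slope = (162.8 − 193.6)/(22 − 11) = −2.8, so P = 224.4 − 2.8Q.
Supply slope = (196.2 − 145.6)/(22 − 11) = 4.6, so P = 95 + 4.6Q.
Competitive equilibrium: 224.4 − 2.8Q = 95 + 4.6Q → Q* = 17.4865, P* = 175.4378.
At Q = 12.8: demand price = 224.4 − 2.8·12.8 = 188.56; supply price = 95 + 4.6·12.8 = 153.88.
ΔQ = 17.4865 − 12.8 = 4.6865; wedge = 188.56 − 153.88 = 34.68.
The triangle = ½ × 4.6865 × 34.68 = 81.26.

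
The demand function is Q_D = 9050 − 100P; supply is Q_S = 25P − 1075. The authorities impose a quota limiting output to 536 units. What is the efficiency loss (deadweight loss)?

In inverse form: demand P = 90.5 − 0.01Q, supply P = 43 + 0.04Q.
Competitive equilibrium: 90.5 − 0.01Q = 43 + 0.04Q → Q* = 950, P* = 81.
At Q = 536: demand price = 90.5 − 0.01·536 = 85.14; supply price = 43 + 0.04·536 = 64.44.
ΔQ = 950 − 536 = 414; wedge = 85.14 − 64.44 = 20.7.
Welfare loss = ½ × 414 × 20.7 = 4284.90.

4284.90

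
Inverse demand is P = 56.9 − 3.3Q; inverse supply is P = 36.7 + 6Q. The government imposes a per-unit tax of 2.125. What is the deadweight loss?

Competitive equilibrium: 56.9 − 3.3Q = 36.7 + 6Q → Q* = 2.172, P* = 49.7323.
With the tax, the buyer price exceeds the seller price by 2.125: (56.9 − 3.3Q) − (36.7 + 6Q) = 2.125 → Q' = 1.9435.
ΔQ = 2.172 − 1.9435 = 0.2285; the wedge equals the tax, 2.125.
DWL = ½ × 0.2285 × 2.125 = 0.24.

0.24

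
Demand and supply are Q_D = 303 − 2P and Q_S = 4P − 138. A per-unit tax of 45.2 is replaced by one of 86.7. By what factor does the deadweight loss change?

3.679

In inverse form: demand P = 151.5 − 0.5Q, supply P = 34.5 + 0.25Q.
Competitive equilibrium: 151.5 − 0.5Q = 34.5 + 0.25Q → Q* = 156, P* = 73.5.
For a per-unit tax t: ΔQ = t/0.75, so DWL = ½·t·(t/0.75) = t²/1.5.
At t = 45.2: DWL = 1362.027. At t = 86.7: DWL = 5011.26.
Ratio = (86.7/45.2)² = 3.679.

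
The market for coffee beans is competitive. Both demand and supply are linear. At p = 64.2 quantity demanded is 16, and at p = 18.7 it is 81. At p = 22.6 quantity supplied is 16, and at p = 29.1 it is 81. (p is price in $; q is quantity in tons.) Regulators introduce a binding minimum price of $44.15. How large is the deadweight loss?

$218.22

Demand slope = (18.7 − 64.2)/(81 − 16) = −0.7, so p = 75.4 − 0.7q.
Supply slope = (29.1 − 22.6)/(81 − 16) = 0.1, so p = 21 + 0.1q.
Competitive equilibrium: 75.4 − 0.7q = 21 + 0.1q → q* = 68, p* = 27.8.
At the floor p = 44.15, quantity demanded = (75.4 − 44.15)/0.7 = 44.6429.
Sellers' marginal cost at q' = 44.6429: 21 + 0.1·44.6429 = 25.4643.
Δq = 68 − 44.6429 = 23.3571; wedge = 44.15 − 25.4643 = 18.6857.
Welfare loss = ½ × 23.3571 × 18.6857 = $218.22.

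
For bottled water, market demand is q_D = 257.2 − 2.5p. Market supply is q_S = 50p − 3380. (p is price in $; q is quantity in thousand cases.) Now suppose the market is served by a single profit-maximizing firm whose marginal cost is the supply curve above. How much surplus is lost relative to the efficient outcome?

$352.59 thousand

In inverse form: demand p = 102.88 − 0.4q, supply p = 67.6 + 0.02q.
Competitive equilibrium: 102.88 − 0.4q = 67.6 + 0.02q → q* = 84, p* = 69.28.
Marginal revenue: MR = 102.88 − 0.8q. Set MR = MC: 102.88 − 0.8q = 67.6 + 0.02q → q_m = 43.0244.
Price p_m = 102.88 − 0.4·43.0244 = 85.6702; MC(q_m) = 67.6 + 0.02·43.0244 = 68.4605.
Competitive q* = 84, so Δq = 40.9756; wedge = 85.6702 − 68.4605 = 17.2097.
Deadweight loss = ½ × 40.9756 × 17.2097 = $352.59 thousand.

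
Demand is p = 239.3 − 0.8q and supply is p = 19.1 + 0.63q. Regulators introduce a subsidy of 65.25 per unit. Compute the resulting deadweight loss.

1488.66

Competitive equilibrium: 239.3 − 0.8q = 19.1 + 0.63q → q* = 153.986, p* = 116.1112.
The subsidy lowers effective supply by 65.25: p = 0.63q − 46.15.
New quantity: 239.3 − 0.8q = 0.63q − 46.15 → q' = 199.6154.
Overproduction Δq = 199.6154 − 153.986 = 45.6294; wedge = subsidy = 65.25.
Deadweight loss = ½ × 45.6294 × 65.25 = 1488.66.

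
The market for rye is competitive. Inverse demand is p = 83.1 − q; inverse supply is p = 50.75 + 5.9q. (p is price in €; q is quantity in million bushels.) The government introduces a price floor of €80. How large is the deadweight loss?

€8.70 million

Competitive equilibrium: 83.1 − q = 50.75 + 5.9q → q* = 4.6884, p* = 78.4116.
At the floor p = 80, quantity demanded = (83.1 − 80)/1 = 3.1.
Sellers' marginal cost at q' = 3.1: 50.75 + 5.9·3.1 = 69.04.
Δq = 4.6884 − 3.1 = 1.5884; wedge = 80 − 69.04 = 10.96.
Welfare loss = ½ × 1.5884 × 10.96 = €8.70 million.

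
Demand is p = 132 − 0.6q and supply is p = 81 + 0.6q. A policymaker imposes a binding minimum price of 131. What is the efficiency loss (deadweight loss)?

Competitive equilibrium: 132 − 0.6q = 81 + 0.6q → q* = 42.5, p* = 106.5.
At the floor p = 131, quantity demanded = (132 − 131)/0.6 = 1.6667.
Sellers' marginal cost at q' = 1.6667: 81 + 0.6·1.6667 = 82.
Δq = 42.5 − 1.6667 = 40.8333; wedge = 131 − 82 = 49.
The triangle = ½ × 40.8333 × 49 = 1000.42.

1000.42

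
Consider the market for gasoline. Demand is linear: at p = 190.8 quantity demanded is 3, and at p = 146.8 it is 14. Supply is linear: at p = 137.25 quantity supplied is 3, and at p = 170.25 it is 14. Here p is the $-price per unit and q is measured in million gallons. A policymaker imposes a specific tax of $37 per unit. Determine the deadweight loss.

$97.79 million

Demand slope = (146.8 − 190.8)/(14 − 3) = −4, so p = 202.8 − 4q.
Supply slope = (170.25 − 137.25)/(14 − 3) = 3, so p = 128.25 + 3q.
Competitive equilibrium: 202.8 − 4q = 128.25 + 3q → q* = 10.65, p* = 160.2.
With the tax, the buyer price exceeds the seller price by 37: (202.8 − 4q) − (128.25 + 3q) = 37 → q' = 5.3643.
Δq = 10.65 − 5.3643 = 5.2857; the wedge equals the tax, 37.
The triangle = ½ × 5.2857 × 37 = $97.79 million.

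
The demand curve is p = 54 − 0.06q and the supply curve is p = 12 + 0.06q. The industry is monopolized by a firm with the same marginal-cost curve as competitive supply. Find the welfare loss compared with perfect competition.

Competitive equilibrium: 54 − 0.06q = 12 + 0.06q → q* = 350, p* = 33.
Marginal revenue: MR = 54 − 0.12q. Set MR = MC: 54 − 0.12q = 12 + 0.06q → q_m = 233.3333.
Price p_m = 54 − 0.06·233.3333 = 40; MC(q_m) = 12 + 0.06·233.3333 = 26.
Competitive q* = 350, so Δq = 116.6667; wedge = 40 − 26 = 14.
DWL = ½ × 116.6667 × 14 = 816.67.

816.67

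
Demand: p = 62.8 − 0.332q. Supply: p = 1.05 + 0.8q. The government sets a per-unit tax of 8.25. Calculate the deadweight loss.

30.06

Competitive equilibrium: 62.8 − 0.332q = 1.05 + 0.8q → q* = 54.5495, p* = 44.6896.
With the tax, the buyer price exceeds the seller price by 8.25: (62.8 − 0.332q) − (1.05 + 0.8q) = 8.25 → q' = 47.2615.
Δq = 54.5495 − 47.2615 = 7.288; the wedge equals the tax, 8.25.
The triangle = ½ × 7.288 × 8.25 = 30.06.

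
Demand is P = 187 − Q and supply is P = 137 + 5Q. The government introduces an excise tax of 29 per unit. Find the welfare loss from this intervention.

70.08

Competitive equilibrium: 187 − Q = 137 + 5Q → Q* = 8.3333, P* = 178.6667.
With the tax, the buyer price exceeds the seller price by 29: (187 − Q) − (137 + 5Q) = 29 → Q' = 3.5.
ΔQ = 8.3333 − 3.5 = 4.8333; the wedge equals the tax, 29.
The triangle = ½ × 4.8333 × 29 = 70.08.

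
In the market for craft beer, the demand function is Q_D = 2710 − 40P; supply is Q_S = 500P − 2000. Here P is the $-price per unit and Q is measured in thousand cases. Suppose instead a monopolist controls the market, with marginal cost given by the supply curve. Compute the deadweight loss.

$17395.62 thousand

In inverse form: demand P = 67.75 − 0.025Q, supply P = 4 + 0.002Q.
Competitive equilibrium: 67.75 − 0.025Q = 4 + 0.002Q → Q* = 2361.11111, P* = 8.72222.
Marginal revenue: MR = 67.75 − 0.05Q. Set MR = MC: 67.75 − 0.05Q = 4 + 0.002Q → Q_m = 1225.96154.
Price P_m = 67.75 − 0.025·1225.96154 = 37.10096; MC(Q_m) = 4 + 0.002·1225.96154 = 6.45192.
Competitive Q* = 2361.11111, so ΔQ = 1135.14957; wedge = 37.10096 − 6.45192 = 30.64904.
DWL = ½ × 1135.14957 × 30.64904 = $17395.62 thousand.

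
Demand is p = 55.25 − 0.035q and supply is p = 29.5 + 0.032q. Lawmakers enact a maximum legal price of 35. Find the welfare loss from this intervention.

Competitive equilibrium: 55.25 − 0.035q = 29.5 + 0.032q → q* = 384.3284, p* = 41.7985.
At the ceiling p = 35, quantity supplied = (35 − 29.5)/0.032 = 171.875.
Willingness to pay at q' = 171.875: 55.25 − 0.035·171.875 = 49.2344.
Δq = 384.3284 − 171.875 = 212.4534; wedge = 49.2344 − 35 = 14.2344.
The triangle = ½ × 212.4534 × 14.2344 = 1512.07.

1512.07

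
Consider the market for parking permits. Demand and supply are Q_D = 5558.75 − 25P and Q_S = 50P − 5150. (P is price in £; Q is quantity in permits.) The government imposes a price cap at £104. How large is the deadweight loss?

£112811.02

In inverse form: demand P = 222.35 − 0.04Q, supply P = 103 + 0.02Q.
Competitive equilibrium: 222.35 − 0.04Q = 103 + 0.02Q → Q* = 1989.1667, P* = 142.7833.
At the ceiling P = 104, quantity supplied = (104 − 103)/0.02 = 50.
Willingness to pay at Q' = 50: 222.35 − 0.04·50 = 220.35.
ΔQ = 1989.1667 − 50 = 1939.1667; wedge = 220.35 − 104 = 116.35.
DWL = ½ × 1939.1667 × 116.35 = £112811.02.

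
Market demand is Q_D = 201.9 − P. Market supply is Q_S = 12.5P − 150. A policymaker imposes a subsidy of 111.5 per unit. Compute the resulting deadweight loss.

5755.67

In inverse form: demand P = 201.9 − Q, supply P = 12 + 0.08Q.
Competitive equilibrium: 201.9 − Q = 12 + 0.08Q → Q* = 175.8333, P* = 26.0667.
The subsidy lowers effective supply by 111.5: P = 0.08Q − 99.5.
New quantity: 201.9 − Q = 0.08Q − 99.5 → Q' = 279.0741.
Overproduction ΔQ = 279.0741 − 175.8333 = 103.2408; wedge = subsidy = 111.5.
DWL = ½ × 103.2408 × 111.5 = 5755.67.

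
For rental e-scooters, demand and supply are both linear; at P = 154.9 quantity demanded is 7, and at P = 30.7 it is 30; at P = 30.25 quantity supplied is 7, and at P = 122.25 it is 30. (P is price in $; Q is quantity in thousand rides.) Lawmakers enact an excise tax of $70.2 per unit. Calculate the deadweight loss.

Demand slope = (30.7 − 154.9)/(30 − 7) = −5.4, so P = 192.7 − 5.4Q.
Supply slope = (122.25 − 30.25)/(30 − 7) = 4, so P = 2.25 + 4Q.
Competitive equilibrium: 192.7 − 5.4Q = 2.25 + 4Q → Q* = 20.2606, P* = 83.2926.
With the tax, the buyer price exceeds the seller price by 70.2: (192.7 − 5.4Q) − (2.25 + 4Q) = 70.2 → Q' = 12.7926.
ΔQ = 20.2606 − 12.7926 = 7.468; the wedge equals the tax, 70.2.
DWL = ½ × 7.468 × 70.2 = $262.13 thousand.

$262.13 thousand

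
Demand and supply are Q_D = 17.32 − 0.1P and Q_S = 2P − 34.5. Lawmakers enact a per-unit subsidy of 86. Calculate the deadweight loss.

In inverse form: demand P = 173.2 − 10Q, supply P = 17.25 + 0.5Q.
Competitive equilibrium: 173.2 − 10Q = 17.25 + 0.5Q → Q* = 14.8524, P* = 24.6762.
The subsidy lowers effective supply by 86: P = 0.5Q − 68.75.
New quantity: 173.2 − 10Q = 0.5Q − 68.75 → Q' = 23.0429.
Overproduction ΔQ = 23.0429 − 14.8524 = 8.1905; wedge = subsidy = 86.
DWL = ½ × 8.1905 × 86 = 352.19.

352.19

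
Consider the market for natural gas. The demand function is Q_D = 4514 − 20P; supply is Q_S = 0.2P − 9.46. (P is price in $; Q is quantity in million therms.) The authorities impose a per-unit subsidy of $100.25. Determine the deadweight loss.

$995.06 million

In inverse form: demand P = 225.7 − 0.05Q, supply P = 47.3 + 5Q.
Competitive equilibrium: 225.7 − 0.05Q = 47.3 + 5Q → Q* = 35.3267, P* = 223.9337.
The subsidy lowers effective supply by 100.25: P = 5Q − 52.95.
New quantity: 225.7 − 0.05Q = 5Q − 52.95 → Q' = 55.1782.
Overproduction ΔQ = 55.1782 − 35.3267 = 19.8515; wedge = subsidy = 100.25.
Welfare loss = ½ × 19.8515 × 100.25 = $995.06 million.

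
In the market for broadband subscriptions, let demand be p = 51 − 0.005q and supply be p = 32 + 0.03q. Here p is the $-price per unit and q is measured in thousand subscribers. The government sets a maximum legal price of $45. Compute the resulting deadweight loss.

Competitive equilibrium: 51 − 0.005q = 32 + 0.03q → q* = 542.8571, p* = 48.2857.
At the ceiling p = 45, quantity supplied = (45 − 32)/0.03 = 433.3333.
Willingness to pay at q' = 433.3333: 51 − 0.005·433.3333 = 48.8333.
Δq = 542.8571 − 433.3333 = 109.5238; wedge = 48.8333 − 45 = 3.8333.
Welfare loss = ½ × 109.5238 × 3.8333 = $209.92 thousand.

$209.92 thousand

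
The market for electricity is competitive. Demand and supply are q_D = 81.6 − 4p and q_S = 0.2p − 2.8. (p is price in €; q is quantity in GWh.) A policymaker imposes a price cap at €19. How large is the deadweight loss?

In inverse form: demand p = 20.4 − 0.25q, supply p = 14 + 5q.
Competitive equilibrium: 20.4 − 0.25q = 14 + 5q → q* = 1.219, p* = 20.0952.
At the ceiling p = 19, quantity supplied = (19 − 14)/5 = 1.
Willingness to pay at q' = 1: 20.4 − 0.25·1 = 20.15.
Δq = 1.219 − 1 = 0.219; wedge = 20.15 − 19 = 1.15.
The triangle = ½ × 0.219 × 1.15 = €0.13.

€0.13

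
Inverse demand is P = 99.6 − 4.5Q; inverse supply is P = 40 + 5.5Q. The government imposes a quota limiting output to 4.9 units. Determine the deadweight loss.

5.618

Competitive equilibrium: 99.6 − 4.5Q = 40 + 5.5Q → Q* = 5.96, P* = 72.78.
At Q = 4.9: demand price = 99.6 − 4.5·4.9 = 77.55; supply price = 40 + 5.5·4.9 = 66.95.
ΔQ = 5.96 − 4.9 = 1.06; wedge = 77.55 − 66.95 = 10.6.
Deadweight loss = ½ × 1.06 × 10.6 = 5.618.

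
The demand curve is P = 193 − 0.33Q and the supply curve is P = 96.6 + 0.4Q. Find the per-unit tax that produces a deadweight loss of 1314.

43.8

Competitive equilibrium: 193 − 0.33Q = 96.6 + 0.4Q → Q* = 132.0548, P* = 149.4219.
A tax t gives ΔQ = t/0.73 and wedge t, so DWL = t²/1.46.
t²/1.46 = 1314 → t² = 1918.44 → t = 43.8.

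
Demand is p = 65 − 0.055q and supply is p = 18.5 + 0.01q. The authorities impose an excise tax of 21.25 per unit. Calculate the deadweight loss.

3473.56

Competitive equilibrium: 65 − 0.055q = 18.5 + 0.01q → q* = 715.3846, p* = 25.6538.
With the tax, the buyer price exceeds the seller price by 21.25: (65 − 0.055q) − (18.5 + 0.01q) = 21.25 → q' = 388.4615.
Δq = 715.3846 − 388.4615 = 326.9231; the wedge equals the tax, 21.25.
Welfare loss = ½ × 326.9231 × 21.25 = 3473.56.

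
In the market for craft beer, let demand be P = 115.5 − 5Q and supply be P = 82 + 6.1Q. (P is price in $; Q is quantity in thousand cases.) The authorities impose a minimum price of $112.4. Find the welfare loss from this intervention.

Competitive equilibrium: 115.5 − 5Q = 82 + 6.1Q → Q* = 3.01802, P* = 100.40991.
At the floor P = 112.4, quantity demanded = (115.5 − 112.4)/5 = 0.62.
Sellers' marginal cost at Q' = 0.62: 82 + 6.1·0.62 = 85.782.
ΔQ = 3.01802 − 0.62 = 2.39802; wedge = 112.4 − 85.782 = 26.618.
DWL = ½ × 2.39802 × 26.618 = $31.92 thousand.

$31.92 thousand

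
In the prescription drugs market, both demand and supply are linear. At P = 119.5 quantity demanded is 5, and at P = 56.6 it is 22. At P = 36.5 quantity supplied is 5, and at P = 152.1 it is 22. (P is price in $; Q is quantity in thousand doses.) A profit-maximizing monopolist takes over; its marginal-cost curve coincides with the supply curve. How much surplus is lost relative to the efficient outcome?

$59.36 thousand

Demand slope = (56.6 − 119.5)/(22 − 5) = −3.7, so P = 138 − 3.7Q.
Supply slope = (152.1 − 36.5)/(22 − 5) = 6.8, so P = 2.5 + 6.8Q.
Competitive equilibrium: 138 − 3.7Q = 2.5 + 6.8Q → Q* = 12.9048, P* = 90.2524.
Marginal revenue: MR = 138 − 7.4Q. Set MR = MC: 138 − 7.4Q = 2.5 + 6.8Q → Q_m = 9.5423.
Price P_m = 138 − 3.7·9.5423 = 102.6935; MC(Q_m) = 2.5 + 6.8·9.5423 = 67.3876.
Competitive Q* = 12.9048, so ΔQ = 3.3625; wedge = 102.6935 − 67.3876 = 35.3059.
DWL = ½ × 3.3625 × 35.3059 = $59.36 thousand.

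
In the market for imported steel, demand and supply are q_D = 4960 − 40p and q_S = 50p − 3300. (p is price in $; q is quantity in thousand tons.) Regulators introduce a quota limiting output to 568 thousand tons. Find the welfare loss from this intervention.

$11692.82 thousand

In inverse form: demand p = 124 − 0.025q, supply p = 66 + 0.02q.
Competitive equilibrium: 124 − 0.025q = 66 + 0.02q → q* = 1288.8889, p* = 91.7778.
At q = 568: demand price = 124 − 0.025·568 = 109.8; supply price = 66 + 0.02·568 = 77.36.
Δq = 1288.8889 − 568 = 720.8889; wedge = 109.8 − 77.36 = 32.44.
Deadweight loss = ½ × 720.8889 × 32.44 = $11692.82 thousand.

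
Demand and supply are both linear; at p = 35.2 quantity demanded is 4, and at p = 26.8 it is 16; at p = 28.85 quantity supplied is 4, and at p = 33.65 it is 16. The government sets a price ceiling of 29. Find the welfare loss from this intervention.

16.02

Demand slope = (26.8 − 35.2)/(16 − 4) = −0.7, so p = 38 − 0.7q.
Supply slope = (33.65 − 28.85)/(16 − 4) = 0.4, so p = 27.25 + 0.4q.
Competitive equilibrium: 38 − 0.7q = 27.25 + 0.4q → q* = 9.7727, p* = 31.1591.
At the ceiling p = 29, quantity supplied = (29 − 27.25)/0.4 = 4.375.
Willingness to pay at q' = 4.375: 38 − 0.7·4.375 = 34.9375.
Δq = 9.7727 − 4.375 = 5.3977; wedge = 34.9375 − 29 = 5.9375.
DWL = ½ × 5.3977 × 5.9375 = 16.02.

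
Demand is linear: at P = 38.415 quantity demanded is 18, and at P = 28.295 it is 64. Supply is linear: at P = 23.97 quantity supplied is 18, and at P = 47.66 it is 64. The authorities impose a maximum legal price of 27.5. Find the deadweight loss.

Demand slope = (28.295 − 38.415)/(64 − 18) = −0.22, so P = 42.375 − 0.22Q.
Supply slope = (47.66 − 23.97)/(64 − 18) = 0.515, so P = 14.7 + 0.515Q.
Competitive equilibrium: 42.375 − 0.22Q = 14.7 + 0.515Q → Q* = 37.6531, P* = 34.0913.
At the ceiling P = 27.5, quantity supplied = (27.5 − 14.7)/0.515 = 24.8544.
Willingness to pay at Q' = 24.8544: 42.375 − 0.22·24.8544 = 36.907.
ΔQ = 37.6531 − 24.8544 = 12.7987; wedge = 36.907 − 27.5 = 9.407.
DWL = ½ × 12.7987 × 9.407 = 60.20.

60.20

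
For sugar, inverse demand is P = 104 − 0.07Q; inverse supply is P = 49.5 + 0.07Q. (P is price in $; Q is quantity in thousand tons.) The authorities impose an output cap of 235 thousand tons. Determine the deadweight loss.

$1666.29 thousand

Competitive equilibrium: 104 − 0.07Q = 49.5 + 0.07Q → Q* = 389.2857, P* = 76.75.
At Q = 235: demand price = 104 − 0.07·235 = 87.55; supply price = 49.5 + 0.07·235 = 65.95.
ΔQ = 389.2857 − 235 = 154.2857; wedge = 87.55 − 65.95 = 21.6.
Welfare loss = ½ × 154.2857 × 21.6 = $1666.29 thousand.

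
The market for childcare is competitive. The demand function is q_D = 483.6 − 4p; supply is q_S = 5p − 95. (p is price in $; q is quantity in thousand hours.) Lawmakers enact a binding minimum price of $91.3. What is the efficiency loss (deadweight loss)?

In inverse form: demand p = 120.9 − 0.25q, supply p = 19 + 0.2q.
Competitive equilibrium: 120.9 − 0.25q = 19 + 0.2q → q* = 226.4444, p* = 64.2889.
At the floor p = 91.3, quantity demanded = (120.9 − 91.3)/0.25 = 118.4.
Sellers' marginal cost at q' = 118.4: 19 + 0.2·118.4 = 42.68.
Δq = 226.4444 − 118.4 = 108.0444; wedge = 91.3 − 42.68 = 48.62.
Welfare loss = ½ × 108.0444 × 48.62 = $2626.56 thousand.

$2626.56 thousand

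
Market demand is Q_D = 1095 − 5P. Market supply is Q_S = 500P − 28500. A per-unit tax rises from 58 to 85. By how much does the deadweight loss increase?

In inverse form: demand P = 219 − 0.2Q, supply P = 57 + 0.002Q.
Competitive equilibrium: 219 − 0.2Q = 57 + 0.002Q → Q* = 801.9802, P* = 58.604.
For a per-unit tax t: ΔQ = t/0.202, so DWL = ½·t·(t/0.202) = t²/0.404.
At t = 58: DWL = 8326.733. At t = 85: DWL = 17883.663.
Increase = 17883.663 − 8326.733 = 9556.93.

9556.93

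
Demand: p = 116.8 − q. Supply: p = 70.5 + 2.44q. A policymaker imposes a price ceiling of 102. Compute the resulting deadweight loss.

Competitive equilibrium: 116.8 − q = 70.5 + 2.44q → q* = 13.4593, p* = 103.3407.
At the ceiling p = 102, quantity supplied = (102 − 70.5)/2.44 = 12.9098.
Willingness to pay at q' = 12.9098: 116.8 − 1·12.9098 = 103.8902.
Δq = 13.4593 − 12.9098 = 0.5495; wedge = 103.8902 − 102 = 1.8902.
Deadweight loss = ½ × 0.5495 × 1.8902 = 0.52.

0.52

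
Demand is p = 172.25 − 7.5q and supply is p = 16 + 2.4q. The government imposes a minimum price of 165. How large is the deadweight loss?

1086.62

Competitive equilibrium: 172.25 − 7.5q = 16 + 2.4q → q* = 15.78283, p* = 53.87879.
At the floor p = 165, quantity demanded = (172.25 − 165)/7.5 = 0.96667.
Sellers' marginal cost at q' = 0.96667: 16 + 2.4·0.96667 = 18.32001.
Δq = 15.78283 − 0.96667 = 14.81616; wedge = 165 − 18.32001 = 146.67999.
Deadweight loss = ½ × 14.81616 × 146.67999 = 1086.62.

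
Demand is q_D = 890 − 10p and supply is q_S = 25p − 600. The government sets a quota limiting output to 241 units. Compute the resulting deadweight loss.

3489.96

In inverse form: demand p = 89 − 0.1q, supply p = 24 + 0.04q.
Competitive equilibrium: 89 − 0.1q = 24 + 0.04q → q* = 464.2857, p* = 42.5714.
At q = 241: demand price = 89 − 0.1·241 = 64.9; supply price = 24 + 0.04·241 = 33.64.
Δq = 464.2857 − 241 = 223.2857; wedge = 64.9 − 33.64 = 31.26.
The triangle = ½ × 223.2857 × 31.26 = 3489.96.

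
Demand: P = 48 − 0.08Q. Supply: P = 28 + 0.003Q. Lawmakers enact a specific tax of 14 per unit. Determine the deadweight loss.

Competitive equilibrium: 48 − 0.08Q = 28 + 0.003Q → Q* = 240.9639, P* = 28.7229.
With the tax, the buyer price exceeds the seller price by 14: (48 − 0.08Q) − (28 + 0.003Q) = 14 → Q' = 72.2892.
ΔQ = 240.9639 − 72.2892 = 168.6747; the wedge equals the tax, 14.
The triangle = ½ × 168.6747 × 14 = 1180.72.

1180.72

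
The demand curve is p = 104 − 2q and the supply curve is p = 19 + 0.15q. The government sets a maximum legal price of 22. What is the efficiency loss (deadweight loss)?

Competitive equilibrium: 104 − 2q = 19 + 0.15q → q* = 39.5349, p* = 24.9302.
At the ceiling p = 22, quantity supplied = (22 − 19)/0.15 = 20.
Willingness to pay at q' = 20: 104 − 2·20 = 64.
Δq = 39.5349 − 20 = 19.5349; wedge = 64 − 22 = 42.
Welfare loss = ½ × 19.5349 × 42 = 410.23.

410.23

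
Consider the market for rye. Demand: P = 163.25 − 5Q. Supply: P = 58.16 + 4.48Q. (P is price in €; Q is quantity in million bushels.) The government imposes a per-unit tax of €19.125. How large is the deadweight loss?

Competitive equilibrium: 163.25 − 5Q = 58.16 + 4.48Q → Q* = 11.0854, P* = 107.8228.
With the tax, the buyer price exceeds the seller price by 19.125: (163.25 − 5Q) − (58.16 + 4.48Q) = 19.125 → Q' = 9.068.
ΔQ = 11.0854 − 9.068 = 2.0174; the wedge equals the tax, 19.125.
DWL = ½ × 2.0174 × 19.125 = €19.29 million.

€19.29 million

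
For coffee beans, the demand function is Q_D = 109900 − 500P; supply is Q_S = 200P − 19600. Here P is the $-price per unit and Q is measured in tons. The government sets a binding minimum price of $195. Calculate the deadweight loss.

$87500

In inverse form: demand P = 219.8 − 0.002Q, supply P = 98 + 0.005Q.
Competitive equilibrium: 219.8 − 0.002Q = 98 + 0.005Q → Q* = 17400, P* = 185.
At the floor P = 195, quantity demanded = (219.8 − 195)/0.002 = 12400.
Sellers' marginal cost at Q' = 12400: 98 + 0.005·12400 = 160.
ΔQ = 17400 − 12400 = 5000; wedge = 195 − 160 = 35.
Welfare loss = ½ × 5000 × 35 = $87500.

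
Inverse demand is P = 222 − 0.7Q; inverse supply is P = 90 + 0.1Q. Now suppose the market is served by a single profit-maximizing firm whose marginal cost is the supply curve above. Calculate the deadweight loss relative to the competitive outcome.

2371.60

Competitive equilibrium: 222 − 0.7Q = 90 + 0.1Q → Q* = 165, P* = 106.5.
Marginal revenue: MR = 222 − 1.4Q. Set MR = MC: 222 − 1.4Q = 90 + 0.1Q → Q_m = 88.
Price P_m = 222 − 0.7·88 = 160.4; MC(Q_m) = 90 + 0.1·88 = 98.8.
Competitive Q* = 165, so ΔQ = 77; wedge = 160.4 − 98.8 = 61.6.
Welfare loss = ½ × 77 × 61.6 = 2371.60.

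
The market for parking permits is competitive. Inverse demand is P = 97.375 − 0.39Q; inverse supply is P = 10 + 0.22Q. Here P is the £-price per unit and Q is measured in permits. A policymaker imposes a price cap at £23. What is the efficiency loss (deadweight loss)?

£2159.61

Competitive equilibrium: 97.375 − 0.39Q = 10 + 0.22Q → Q* = 143.2377, P* = 41.5123.
At the ceiling P = 23, quantity supplied = (23 − 10)/0.22 = 59.0909.
Willingness to pay at Q' = 59.0909: 97.375 − 0.39·59.0909 = 74.3295.
ΔQ = 143.2377 − 59.0909 = 84.1468; wedge = 74.3295 − 23 = 51.3295.
The triangle = ½ × 84.1468 × 51.3295 = £2159.61.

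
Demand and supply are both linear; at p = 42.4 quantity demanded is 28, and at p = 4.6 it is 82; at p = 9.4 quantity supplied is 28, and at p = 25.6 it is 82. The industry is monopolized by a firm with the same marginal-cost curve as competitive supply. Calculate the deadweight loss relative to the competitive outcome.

Demand slope = (4.6 − 42.4)/(82 − 28) = −0.7, so p = 62 − 0.7q.
Supply slope = (25.6 − 9.4)/(82 − 28) = 0.3, so p = 1 + 0.3q.
Competitive equilibrium: 62 − 0.7q = 1 + 0.3q → q* = 61, p* = 19.3.
Marginal revenue: MR = 62 − 1.4q. Set MR = MC: 62 − 1.4q = 1 + 0.3q → q_m = 35.8824.
Price p_m = 62 − 0.7·35.8824 = 36.8823; MC(q_m) = 1 + 0.3·35.8824 = 11.7647.
Competitive q* = 61, so Δq = 25.1176; wedge = 36.8823 − 11.7647 = 25.1176.
Deadweight loss = ½ × 25.1176 × 25.1176 = 315.45.

315.45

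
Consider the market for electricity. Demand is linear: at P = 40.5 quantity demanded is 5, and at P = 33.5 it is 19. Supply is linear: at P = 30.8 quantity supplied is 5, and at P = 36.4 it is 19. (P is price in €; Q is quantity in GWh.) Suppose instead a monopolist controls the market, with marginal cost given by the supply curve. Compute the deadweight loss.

Demand slope = (33.5 − 40.5)/(19 − 5) = −0.5, so P = 43 − 0.5Q.
Supply slope = (36.4 − 30.8)/(19 − 5) = 0.4, so P = 28.8 + 0.4Q.
Competitive equilibrium: 43 − 0.5Q = 28.8 + 0.4Q → Q* = 15.7778, P* = 35.1111.
Marginal revenue: MR = 43 − Q. Set MR = MC: 43 − Q = 28.8 + 0.4Q → Q_m = 10.1429.
Price P_m = 43 − 0.5·10.1429 = 37.9286; MC(Q_m) = 28.8 + 0.4·10.1429 = 32.8572.
Competitive Q* = 15.7778, so ΔQ = 5.6349; wedge = 37.9286 − 32.8572 = 5.0714.
The triangle = ½ × 5.6349 × 5.0714 = €14.29.

€14.29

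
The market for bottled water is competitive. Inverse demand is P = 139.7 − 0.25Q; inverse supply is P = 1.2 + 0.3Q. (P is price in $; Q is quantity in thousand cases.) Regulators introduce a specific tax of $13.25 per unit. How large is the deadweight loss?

Competitive equilibrium: 139.7 − 0.25Q = 1.2 + 0.3Q → Q* = 251.8182, P* = 76.7455.
With the tax, the buyer price exceeds the seller price by 13.25: (139.7 − 0.25Q) − (1.2 + 0.3Q) = 13.25 → Q' = 227.7273.
ΔQ = 251.8182 − 227.7273 = 24.0909; the wedge equals the tax, 13.25.
Welfare loss = ½ × 24.0909 × 13.25 = $159.60 thousand.

$159.60 thousand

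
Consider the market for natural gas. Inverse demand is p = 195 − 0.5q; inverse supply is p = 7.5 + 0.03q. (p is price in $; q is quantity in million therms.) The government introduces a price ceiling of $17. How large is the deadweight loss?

Competitive equilibrium: 195 − 0.5q = 7.5 + 0.03q → q* = 353.77358, p* = 18.11321.
At the ceiling p = 17, quantity supplied = (17 − 7.5)/0.03 = 316.66667.
Willingness to pay at q' = 316.66667: 195 − 0.5·316.66667 = 36.66667.
Δq = 353.77358 − 316.66667 = 37.10691; wedge = 36.66667 − 17 = 19.66667.
DWL = ½ × 37.10691 × 19.66667 = $364.88 million.

$364.88 million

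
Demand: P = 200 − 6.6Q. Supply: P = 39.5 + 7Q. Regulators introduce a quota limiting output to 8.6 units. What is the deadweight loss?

Competitive equilibrium: 200 − 6.6Q = 39.5 + 7Q → Q* = 11.8015, P* = 122.1103.
At Q = 8.6: demand price = 200 − 6.6·8.6 = 143.24; supply price = 39.5 + 7·8.6 = 99.7.
ΔQ = 11.8015 − 8.6 = 3.2015; wedge = 143.24 − 99.7 = 43.54.
Welfare loss = ½ × 3.2015 × 43.54 = 69.70.

69.70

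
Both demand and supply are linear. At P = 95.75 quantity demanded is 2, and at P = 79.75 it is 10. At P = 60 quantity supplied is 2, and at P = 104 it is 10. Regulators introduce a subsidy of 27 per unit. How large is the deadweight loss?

Demand slope = (79.75 − 95.75)/(10 − 2) = −2, so P = 99.75 − 2Q.
Supply slope = (104 − 60)/(10 − 2) = 5.5, so P = 49 + 5.5Q.
Competitive equilibrium: 99.75 − 2Q = 49 + 5.5Q → Q* = 6.7667, P* = 86.2167.
The subsidy lowers effective supply by 27: P = 22 + 5.5Q.
New quantity: 99.75 − 2Q = 22 + 5.5Q → Q' = 10.3667.
Overproduction ΔQ = 10.3667 − 6.7667 = 3.6; wedge = subsidy = 27.
Welfare loss = ½ × 3.6 × 27 = 48.60.

48.60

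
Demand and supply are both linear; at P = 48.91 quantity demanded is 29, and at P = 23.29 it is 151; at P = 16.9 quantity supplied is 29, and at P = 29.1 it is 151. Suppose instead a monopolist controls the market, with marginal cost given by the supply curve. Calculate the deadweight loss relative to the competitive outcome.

442.19

Demand slope = (23.29 − 48.91)/(151 − 29) = −0.21, so P = 55 − 0.21Q.
Supply slope = (29.1 − 16.9)/(151 − 29) = 0.1, so P = 14 + 0.1Q.
Competitive equilibrium: 55 − 0.21Q = 14 + 0.1Q → Q* = 132.2581, P* = 27.2258.
Marginal revenue: MR = 55 − 0.42Q. Set MR = MC: 55 − 0.42Q = 14 + 0.1Q → Q_m = 78.8462.
Price P_m = 55 − 0.21·78.8462 = 38.4423; MC(Q_m) = 14 + 0.1·78.8462 = 21.8846.
Competitive Q* = 132.2581, so ΔQ = 53.4119; wedge = 38.4423 − 21.8846 = 16.5577.
DWL = ½ × 53.4119 × 16.5577 = 442.19.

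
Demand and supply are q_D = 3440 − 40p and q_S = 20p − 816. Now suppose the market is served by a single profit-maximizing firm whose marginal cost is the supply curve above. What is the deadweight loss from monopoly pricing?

851.27

In inverse form: demand p = 86 − 0.025q, supply p = 40.8 + 0.05q.
Competitive equilibrium: 86 − 0.025q = 40.8 + 0.05q → q* = 602.6667, p* = 70.9333.
Marginal revenue: MR = 86 − 0.05q. Set MR = MC: 86 − 0.05q = 40.8 + 0.05q → q_m = 452.
Price p_m = 86 − 0.025·452 = 74.7; MC(q_m) = 40.8 + 0.05·452 = 63.4.
Competitive q* = 602.6667, so Δq = 150.6667; wedge = 74.7 − 63.4 = 11.3.
Welfare loss = ½ × 150.6667 × 11.3 = 851.27.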